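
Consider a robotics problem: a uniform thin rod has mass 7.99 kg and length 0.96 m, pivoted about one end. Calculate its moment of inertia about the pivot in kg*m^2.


I = (1/3)*m*L^2 = (1/3)*7.99*0.96^2 = 2.4545

2.4545 kg*m^2


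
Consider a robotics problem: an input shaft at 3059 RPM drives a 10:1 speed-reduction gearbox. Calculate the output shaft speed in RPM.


omega_out = omega_in / N = 3059 / 10 = 305.9000

305.9000 RPM


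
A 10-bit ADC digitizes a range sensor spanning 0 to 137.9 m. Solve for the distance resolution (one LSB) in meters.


res = range / 2^n = 137.9/2^10 = 137.9/1024 = 0.1347

0.1347 m


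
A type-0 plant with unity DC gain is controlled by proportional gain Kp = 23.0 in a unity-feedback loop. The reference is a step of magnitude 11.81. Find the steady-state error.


e_ss = R/(1 + Kp) = 11.81/(1 + 23.0) = 11.81/24.0000 = 0.4921

0.4921


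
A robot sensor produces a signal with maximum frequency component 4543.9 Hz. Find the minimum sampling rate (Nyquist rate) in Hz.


f_s,min = 2*f_max = 2*4543.9 = 9087.8000

9087.8000 Hz


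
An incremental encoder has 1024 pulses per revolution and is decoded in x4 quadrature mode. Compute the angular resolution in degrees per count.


resolution = 360 / (PPR * 4) = 360 / 4096 = 0.0879

0.0879 degrees


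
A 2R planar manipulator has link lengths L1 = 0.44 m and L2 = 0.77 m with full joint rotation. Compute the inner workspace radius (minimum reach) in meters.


r_min = |L1 - L2| = |0.44 - 0.77| = 0.3300

0.3300 m


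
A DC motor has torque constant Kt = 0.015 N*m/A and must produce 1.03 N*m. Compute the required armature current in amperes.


I = tau / Kt = 1.03/0.015 = 68.6667

68.6667 A


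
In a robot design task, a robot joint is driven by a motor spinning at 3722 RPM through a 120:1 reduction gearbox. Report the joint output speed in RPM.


omega_joint = omega_motor / N = 3722 / 120 = 31.0167

31.0167 RPM


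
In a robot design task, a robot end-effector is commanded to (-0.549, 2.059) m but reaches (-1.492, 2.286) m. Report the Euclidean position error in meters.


dx = -1.492 - (-0.549) = -0.9430, dy = 2.286 - (2.059) = 0.2270
err = sqrt(0.889249 + 0.051529) = 0.9699

0.9699 m


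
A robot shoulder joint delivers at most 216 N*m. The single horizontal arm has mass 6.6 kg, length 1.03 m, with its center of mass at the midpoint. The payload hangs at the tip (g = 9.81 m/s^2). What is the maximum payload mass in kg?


tau_arm = m_arm*g*(L/2) = 6.6*9.81*1.03/2 = 33.3442 N*m
tau_payload = tau_max - tau_arm = 216 - 33.3442 = 182.6558
m_payload = tau_payload / (g*L) = 182.6558 / (9.81*1.03) = 18.0770

18.0770 kg


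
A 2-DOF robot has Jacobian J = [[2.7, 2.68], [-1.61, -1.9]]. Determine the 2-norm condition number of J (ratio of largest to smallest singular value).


JJ^T eigenvalues: trace(JJ^T) = 20.6745, det(JJ^T) = det(J)^2 = 0.66455104
s_max^2 = (20.6745 + sqrt(424.77674609))/2 = 20.64230636
s_min^2 = (20.6745 - sqrt(424.77674609))/2 = 0.03219364
kappa = s_max/s_min = sqrt(20.64230636/0.03219364) = 25.3218

25.3218


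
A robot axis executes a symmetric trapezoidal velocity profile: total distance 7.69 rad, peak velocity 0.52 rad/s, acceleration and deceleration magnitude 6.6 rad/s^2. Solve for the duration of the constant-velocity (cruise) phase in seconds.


t_acc = v/a = 0.078788 s, d_acc = v^2/(2a) = 0.020485 rad each
d_cruise = 7.69 - 2*0.020485 = 7.649030 rad
t_cruise = d_cruise/v = 7.649030/0.52 = 14.7097

14.7097 s


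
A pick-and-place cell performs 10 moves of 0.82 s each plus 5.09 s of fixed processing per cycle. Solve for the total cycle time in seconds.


T = 10*0.82 + 5.09 = 13.2900

13.2900 s


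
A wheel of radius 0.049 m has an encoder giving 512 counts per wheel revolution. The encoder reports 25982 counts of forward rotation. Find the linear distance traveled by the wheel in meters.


revs = 25982/512 = 50.746094
d = revs * 2*pi*r = 50.746094 * 2*pi*0.049 = 15.6235

15.6235 m


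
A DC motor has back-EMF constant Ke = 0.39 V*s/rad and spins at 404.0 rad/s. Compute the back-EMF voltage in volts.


V_emf = Ke * omega = 0.39*404.0 = 157.5600

157.5600 V


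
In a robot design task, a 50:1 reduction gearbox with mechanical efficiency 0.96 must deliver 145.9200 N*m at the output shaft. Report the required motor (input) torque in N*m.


tau_in = tau_out / (N * eta) = 145.9200 / (50 * 0.96) = 3.0400

3.0400 N*m


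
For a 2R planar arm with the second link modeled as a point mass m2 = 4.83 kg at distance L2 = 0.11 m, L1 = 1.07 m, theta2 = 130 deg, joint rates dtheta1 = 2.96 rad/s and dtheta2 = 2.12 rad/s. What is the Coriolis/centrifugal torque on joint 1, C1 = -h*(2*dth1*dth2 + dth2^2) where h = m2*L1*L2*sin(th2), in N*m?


h = m2*L1*L2*sin(th2) = 4.83*1.07*0.11*sin(130 deg) = 0.435489
C1 = -h*(2*2.96*2.12 + 2.12^2) = -0.435489*17.0448 = -7.4228

-7.4228 N*m


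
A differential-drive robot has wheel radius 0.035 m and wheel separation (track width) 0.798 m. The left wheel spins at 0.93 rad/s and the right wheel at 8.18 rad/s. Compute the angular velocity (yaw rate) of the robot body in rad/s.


omega = r*(wR - wL)/L = 0.035*(8.18 - (0.93))/0.798 = 0.3180

0.3180 rad/s


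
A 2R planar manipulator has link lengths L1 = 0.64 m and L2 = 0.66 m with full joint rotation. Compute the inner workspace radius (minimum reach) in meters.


r_min = |L1 - L2| = |0.64 - 0.66| = 0.0200

0.0200 m


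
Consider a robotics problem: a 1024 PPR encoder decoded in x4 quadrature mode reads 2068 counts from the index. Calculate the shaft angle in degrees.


angle = counts * 360 / (PPR*4) = 2068 * 360 / 4096 = 181.7578

181.7578 degrees


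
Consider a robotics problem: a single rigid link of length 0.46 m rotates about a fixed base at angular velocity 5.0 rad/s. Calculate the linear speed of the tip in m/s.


v = L*omega = 0.46 * 5.0 = 2.3000

2.3000 m/s


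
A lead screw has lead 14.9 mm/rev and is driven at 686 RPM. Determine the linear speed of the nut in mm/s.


v = lead * (RPM/60) = 14.9*686/60 = 170.3567

170.3567 mm/s


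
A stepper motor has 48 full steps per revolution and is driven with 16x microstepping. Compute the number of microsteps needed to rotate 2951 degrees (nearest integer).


step_size = 360/(48*16) = 360/768 = 0.468750 deg
n = 2951/(360/768) = 2951*768/360 = 6295.4667 -> 6295

6295 steps


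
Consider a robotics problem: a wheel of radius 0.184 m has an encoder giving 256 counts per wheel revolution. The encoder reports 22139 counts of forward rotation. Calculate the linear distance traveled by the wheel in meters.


revs = 22139/256 = 86.480469
d = revs * 2*pi*r = 86.480469 * 2*pi*0.184 = 99.9806

99.9806 m


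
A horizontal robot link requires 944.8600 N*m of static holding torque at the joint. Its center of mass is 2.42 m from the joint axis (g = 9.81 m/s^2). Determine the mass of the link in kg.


m = tau / (g*L) = 944.8600 / (9.81 * 2.42) = 39.8000

39.8000 kg


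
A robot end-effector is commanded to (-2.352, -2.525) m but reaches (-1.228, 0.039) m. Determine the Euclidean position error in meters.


dx = -1.228 - (-2.352) = 1.1240, dy = 0.039 - (-2.525) = 2.5640
err = sqrt(1.263376 + 6.574096) = 2.7995

2.7995 m


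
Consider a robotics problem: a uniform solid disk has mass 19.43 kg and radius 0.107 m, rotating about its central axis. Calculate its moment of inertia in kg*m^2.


I = (1/2)*m*R^2 = 0.5*19.43*0.107^2 = 0.1112

0.1112 kg*m^2


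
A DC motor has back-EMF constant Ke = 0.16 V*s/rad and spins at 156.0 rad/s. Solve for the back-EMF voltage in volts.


V_emf = Ke * omega = 0.16*156.0 = 24.9600

24.9600 V


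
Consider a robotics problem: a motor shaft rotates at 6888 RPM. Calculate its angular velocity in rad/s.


omega = 6888 * 2*pi/60 = 721.3097

721.3097 rad/s


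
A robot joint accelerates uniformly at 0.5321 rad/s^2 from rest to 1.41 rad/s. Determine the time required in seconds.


t = delta_omega / alpha = 1.41 / 0.5321 = 2.6499

2.6499 s


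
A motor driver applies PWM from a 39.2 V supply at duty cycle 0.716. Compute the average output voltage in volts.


V_avg = V_supply * D = 39.2*0.716 = 28.0672

28.0672 V


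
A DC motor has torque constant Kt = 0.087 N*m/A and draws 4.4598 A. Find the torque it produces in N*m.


tau = Kt * I = 0.087*4.4598 = 0.3880

0.3880 N*m


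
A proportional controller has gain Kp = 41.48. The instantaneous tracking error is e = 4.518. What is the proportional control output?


u_P = Kp * e = 41.48 * 4.518 = 187.4066

187.4066


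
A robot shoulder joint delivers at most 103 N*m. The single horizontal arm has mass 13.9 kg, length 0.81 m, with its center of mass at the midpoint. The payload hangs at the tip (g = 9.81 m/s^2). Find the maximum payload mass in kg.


tau_arm = m_arm*g*(L/2) = 13.9*9.81*0.81/2 = 55.2254 N*m
tau_payload = tau_max - tau_arm = 103 - 55.2254 = 47.7746
m_payload = tau_payload / (g*L) = 47.7746 / (9.81*0.81) = 6.0123

6.0123 kg


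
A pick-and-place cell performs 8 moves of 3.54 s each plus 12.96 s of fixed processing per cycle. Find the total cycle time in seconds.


T = 8*3.54 + 12.96 = 41.2800

41.2800 s


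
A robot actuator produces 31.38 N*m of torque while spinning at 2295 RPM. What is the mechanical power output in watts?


omega = 2295 * 2*pi/60 = 240.331838 rad/s
P = tau * omega = 31.38 * 240.331838 = 7541.6131

7541.6131 W


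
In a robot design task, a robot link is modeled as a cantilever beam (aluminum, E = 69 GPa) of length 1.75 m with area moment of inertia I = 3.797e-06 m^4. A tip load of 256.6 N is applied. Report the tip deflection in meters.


delta = F*L^3/(3*E*I) = 256.6*1.75^3/(3*6.900e+10*3.797e-06)
      = 1375.215625/785979 = 0.0017

0.0017 m


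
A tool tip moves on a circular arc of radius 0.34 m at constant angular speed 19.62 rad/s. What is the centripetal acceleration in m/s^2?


a_c = omega^2 * r = 19.62^2 * 0.34 = 130.8811

130.8811 m/s^2


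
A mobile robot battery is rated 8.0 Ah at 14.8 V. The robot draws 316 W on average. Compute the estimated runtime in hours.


E = 8.0*14.8 = 118.4000 Wh
t = E/P = 118.4000/316 = 0.3747

0.3747 hours


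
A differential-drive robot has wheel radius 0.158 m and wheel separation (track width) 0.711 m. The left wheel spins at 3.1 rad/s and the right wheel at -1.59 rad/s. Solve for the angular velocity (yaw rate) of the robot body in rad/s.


omega = r*(wR - wL)/L = 0.158*(-1.59 - (3.1))/0.711 = -1.0422

-1.0422 rad/s


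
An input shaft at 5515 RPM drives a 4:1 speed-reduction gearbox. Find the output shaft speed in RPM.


omega_out = omega_in / N = 5515 / 4 = 1378.7500

1378.7500 RPM


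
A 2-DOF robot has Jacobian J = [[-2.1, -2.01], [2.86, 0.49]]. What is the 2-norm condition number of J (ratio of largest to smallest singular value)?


JJ^T eigenvalues: trace(JJ^T) = 16.8698, det(JJ^T) = det(J)^2 = 22.27462416
s_max^2 = (16.8698 + sqrt(195.49165540))/2 = 15.42581652
s_min^2 = (16.8698 - sqrt(195.49165540))/2 = 1.44398348
kappa = s_max/s_min = sqrt(15.42581652/1.44398348) = 3.2685

3.2685


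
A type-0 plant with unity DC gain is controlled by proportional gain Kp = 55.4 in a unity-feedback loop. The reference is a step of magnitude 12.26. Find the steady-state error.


e_ss = R/(1 + Kp) = 12.26/(1 + 55.4) = 12.26/56.4000 = 0.2174

0.2174


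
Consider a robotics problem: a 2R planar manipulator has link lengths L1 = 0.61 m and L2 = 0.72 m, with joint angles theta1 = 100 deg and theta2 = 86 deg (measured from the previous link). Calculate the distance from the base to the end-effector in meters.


x = L1*cos(th1) + L2*cos(th1+th2) = -0.821981
y = L1*sin(th1) + L2*sin(th1+th2) = 0.525472
d = sqrt(x^2 + y^2) = sqrt(0.675653 + 0.276121) = 0.9756

0.9756 m


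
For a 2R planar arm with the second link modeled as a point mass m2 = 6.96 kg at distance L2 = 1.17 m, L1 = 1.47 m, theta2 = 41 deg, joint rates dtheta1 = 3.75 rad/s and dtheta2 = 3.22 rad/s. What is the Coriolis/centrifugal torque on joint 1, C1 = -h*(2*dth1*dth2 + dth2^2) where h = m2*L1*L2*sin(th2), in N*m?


h = m2*L1*L2*sin(th2) = 6.96*1.47*1.17*sin(41 deg) = 7.853357
C1 = -h*(2*3.75*3.22 + 3.22^2) = -7.853357*34.5184 = -271.0853

-271.0853 N*m


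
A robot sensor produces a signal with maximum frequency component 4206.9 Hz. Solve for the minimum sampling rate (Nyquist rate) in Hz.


f_s,min = 2*f_max = 2*4206.9 = 8413.8000

8413.8000 Hz


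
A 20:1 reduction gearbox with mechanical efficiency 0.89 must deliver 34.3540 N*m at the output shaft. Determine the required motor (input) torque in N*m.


tau_in = tau_out / (N * eta) = 34.3540 / (20 * 0.89) = 1.9300

1.9300 N*m


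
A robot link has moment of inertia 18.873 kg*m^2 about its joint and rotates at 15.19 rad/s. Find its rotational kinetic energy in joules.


KE = (1/2)*I*omega^2 = 0.5*18.873*15.19^2 = 2177.3412

2177.3412 J


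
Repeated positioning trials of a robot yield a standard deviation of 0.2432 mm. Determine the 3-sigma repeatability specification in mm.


repeatability = 3*sigma = 3*0.2432 = 0.7296

0.7296 mm


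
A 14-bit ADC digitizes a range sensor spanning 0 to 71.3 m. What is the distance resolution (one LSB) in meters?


res = range / 2^n = 71.3/2^14 = 71.3/16384 = 0.0044

0.0044 m


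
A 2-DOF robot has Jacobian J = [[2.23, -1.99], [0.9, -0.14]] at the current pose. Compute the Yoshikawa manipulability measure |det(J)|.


det(J) = 2.23*-0.14 - (-1.99)*(0.9) = 1.4788
|det(J)| = 1.4788

1.4788


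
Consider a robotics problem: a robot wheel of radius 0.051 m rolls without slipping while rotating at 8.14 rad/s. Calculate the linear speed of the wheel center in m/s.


v = omega * r = 8.14 * 0.051 = 0.4151

0.4151 m/s


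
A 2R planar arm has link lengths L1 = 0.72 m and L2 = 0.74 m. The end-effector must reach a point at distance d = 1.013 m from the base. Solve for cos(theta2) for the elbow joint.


cos(th2) = (d^2 - L1^2 - L2^2)/(2*L1*L2) = (1.013^2 - 0.72^2 - 0.74^2)/(2*0.72*0.74) = -0.0374

-0.0374


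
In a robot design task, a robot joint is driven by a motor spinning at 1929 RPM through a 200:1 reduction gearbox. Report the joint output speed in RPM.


omega_joint = omega_motor / N = 1929 / 200 = 9.6450

9.6450 RPM


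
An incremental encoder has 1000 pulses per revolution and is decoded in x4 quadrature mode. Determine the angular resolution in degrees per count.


resolution = 360 / (PPR * 4) = 360 / 4000 = 0.0900

0.0900 degrees


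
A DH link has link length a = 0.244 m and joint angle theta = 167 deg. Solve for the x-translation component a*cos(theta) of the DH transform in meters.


a*cos(theta) = 0.244*cos(167 deg) = -0.2377

-0.2377 m


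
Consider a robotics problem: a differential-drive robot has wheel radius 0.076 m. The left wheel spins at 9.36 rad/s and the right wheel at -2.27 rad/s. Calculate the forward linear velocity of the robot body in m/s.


v = r*(wR + wL)/2 = 0.076*(-2.27 + 9.36)/2 = 0.2694

0.2694 m/s


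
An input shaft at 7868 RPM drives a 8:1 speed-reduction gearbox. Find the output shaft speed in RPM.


omega_out = omega_in / N = 7868 / 8 = 983.5000

983.5000 RPM


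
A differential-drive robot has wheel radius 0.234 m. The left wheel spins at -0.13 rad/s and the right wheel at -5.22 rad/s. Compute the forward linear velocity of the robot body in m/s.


v = r*(wR + wL)/2 = 0.234*(-5.22 + -0.13)/2 = -0.6260

-0.6260 m/s


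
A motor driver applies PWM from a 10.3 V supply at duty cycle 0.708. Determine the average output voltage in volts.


V_avg = V_supply * D = 10.3*0.708 = 7.2924

7.2924 V


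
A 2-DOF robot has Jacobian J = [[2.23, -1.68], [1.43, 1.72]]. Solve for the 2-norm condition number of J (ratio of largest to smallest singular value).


JJ^T eigenvalues: trace(JJ^T) = 12.7986, det(JJ^T) = det(J)^2 = 38.91264400
s_max^2 = (12.7986 + sqrt(8.15358596))/2 = 7.82702423
s_min^2 = (12.7986 - sqrt(8.15358596))/2 = 4.97157577
kappa = s_max/s_min = sqrt(7.82702423/4.97157577) = 1.2547

1.2547


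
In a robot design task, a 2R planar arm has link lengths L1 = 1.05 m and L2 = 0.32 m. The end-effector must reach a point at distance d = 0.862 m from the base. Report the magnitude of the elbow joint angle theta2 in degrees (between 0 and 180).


cos(th2) = (d^2 - L1^2 - L2^2)/(2*L1*L2) = (0.862^2 - 1.05^2 - 0.32^2)/(2*1.05*0.32) = -0.68728571
th2 = acos(-0.68728571) = 133.4156 deg

133.4156 degrees


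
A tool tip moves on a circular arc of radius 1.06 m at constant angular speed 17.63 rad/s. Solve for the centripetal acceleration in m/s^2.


a_c = omega^2 * r = 17.63^2 * 1.06 = 329.4659

329.4659 m/s^2


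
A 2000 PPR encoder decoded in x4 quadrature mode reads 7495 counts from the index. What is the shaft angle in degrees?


angle = counts * 360 / (PPR*4) = 7495 * 360 / 8000 = 337.2750

337.2750 degrees


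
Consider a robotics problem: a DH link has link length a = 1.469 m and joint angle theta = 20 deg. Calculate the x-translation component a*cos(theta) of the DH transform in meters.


a*cos(theta) = 1.469*cos(20 deg) = 1.3804

1.3804 m


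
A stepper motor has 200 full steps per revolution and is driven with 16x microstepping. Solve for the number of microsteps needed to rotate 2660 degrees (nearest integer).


step_size = 360/(200*16) = 360/3200 = 0.112500 deg
n = 2660/(360/3200) = 2660*3200/360 = 23644.4444 -> 23644

23644 steps


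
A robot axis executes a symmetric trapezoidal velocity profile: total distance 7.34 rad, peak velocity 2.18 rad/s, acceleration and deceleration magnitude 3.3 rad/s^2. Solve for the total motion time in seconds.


t_acc = v/a = 2.18/3.3 = 0.660606 s
d_acc = v^2/(2a) = 0.720061 rad (each ramp)
d_cruise = 7.34 - 2*0.720061 = 5.899878 rad
t_cruise = 5.899878/2.18 = 2.706366 s
t_total = 2*0.660606 + 2.706366 = 4.0276

4.0276 s


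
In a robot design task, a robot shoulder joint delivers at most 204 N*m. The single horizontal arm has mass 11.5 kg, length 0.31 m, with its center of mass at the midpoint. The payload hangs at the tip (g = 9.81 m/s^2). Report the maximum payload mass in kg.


tau_arm = m_arm*g*(L/2) = 11.5*9.81*0.31/2 = 17.4863 N*m
tau_payload = tau_max - tau_arm = 204 - 17.4863 = 186.5137
m_payload = tau_payload / (g*L) = 186.5137 / (9.81*0.31) = 61.3310

61.3310 kg


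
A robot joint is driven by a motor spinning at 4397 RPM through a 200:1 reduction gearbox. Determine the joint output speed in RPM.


omega_joint = omega_motor / N = 4397 / 200 = 21.9850

21.9850 RPM


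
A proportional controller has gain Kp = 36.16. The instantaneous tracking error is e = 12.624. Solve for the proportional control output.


u_P = Kp * e = 36.16 * 12.624 = 456.4838

456.4838


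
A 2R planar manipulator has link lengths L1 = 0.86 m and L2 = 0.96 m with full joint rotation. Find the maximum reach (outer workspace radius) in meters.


r_max = L1 + L2 = 0.86 + 0.96 = 1.8200

1.8200 m


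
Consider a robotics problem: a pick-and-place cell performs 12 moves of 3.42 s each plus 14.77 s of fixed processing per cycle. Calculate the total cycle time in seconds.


T = 12*3.42 + 14.77 = 55.8100

55.8100 s


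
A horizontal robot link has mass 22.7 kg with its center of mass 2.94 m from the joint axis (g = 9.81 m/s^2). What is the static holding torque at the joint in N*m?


tau = m*g*L = 22.7 * 9.81 * 2.94 = 654.6998

654.6998 N*m


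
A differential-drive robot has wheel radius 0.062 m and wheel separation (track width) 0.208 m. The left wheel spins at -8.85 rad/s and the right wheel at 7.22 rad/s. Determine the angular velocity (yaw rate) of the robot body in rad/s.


omega = r*(wR - wL)/L = 0.062*(7.22 - (-8.85))/0.208 = 4.7901

4.7901 rad/s


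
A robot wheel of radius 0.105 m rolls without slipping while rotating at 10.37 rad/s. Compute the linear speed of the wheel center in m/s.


v = omega * r = 10.37 * 0.105 = 1.0888

1.0888 m/s


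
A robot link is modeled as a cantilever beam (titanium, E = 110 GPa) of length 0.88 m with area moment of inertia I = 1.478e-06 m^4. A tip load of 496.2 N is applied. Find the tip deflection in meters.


delta = F*L^3/(3*E*I) = 496.2*0.88^3/(3*1.100e+11*1.478e-06)
      = 338.1464064/487740 = 6.9329e-04

6.9329e-04 m


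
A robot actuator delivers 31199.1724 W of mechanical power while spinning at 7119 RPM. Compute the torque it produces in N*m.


omega = 7119 * 2*pi/60 = 745.499937 rad/s
tau = P / omega = 31199.1724 / 745.499937 = 41.8500

41.8500 N*m


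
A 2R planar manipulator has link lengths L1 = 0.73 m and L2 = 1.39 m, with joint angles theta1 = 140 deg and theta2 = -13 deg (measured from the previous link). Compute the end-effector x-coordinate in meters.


x = L1*cos(th1) + L2*cos(th1+th2) = 0.73*cos(140 deg) + 1.39*cos(127 deg) = -1.3957

-1.3957 m


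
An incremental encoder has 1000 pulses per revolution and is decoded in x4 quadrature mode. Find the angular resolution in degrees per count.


resolution = 360 / (PPR * 4) = 360 / 4000 = 0.0900

0.0900 degrees


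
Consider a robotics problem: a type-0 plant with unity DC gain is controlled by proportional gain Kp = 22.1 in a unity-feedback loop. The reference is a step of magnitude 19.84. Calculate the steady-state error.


e_ss = R/(1 + Kp) = 19.84/(1 + 22.1) = 19.84/23.1000 = 0.8589

0.8589


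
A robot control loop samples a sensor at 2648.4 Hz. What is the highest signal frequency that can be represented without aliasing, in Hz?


f_max = f_s/2 = 2648.4/2 = 1324.2000

1324.2000 Hz


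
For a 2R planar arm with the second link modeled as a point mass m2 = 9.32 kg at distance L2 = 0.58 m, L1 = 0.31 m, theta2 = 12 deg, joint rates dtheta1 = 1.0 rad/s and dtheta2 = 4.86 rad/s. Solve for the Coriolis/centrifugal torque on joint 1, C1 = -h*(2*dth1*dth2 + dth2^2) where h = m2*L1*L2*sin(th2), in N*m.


h = m2*L1*L2*sin(th2) = 9.32*0.31*0.58*sin(12 deg) = 0.348405
C1 = -h*(2*1.0*4.86 + 4.86^2) = -0.348405*33.3396 = -11.6157

-11.6157 N*m


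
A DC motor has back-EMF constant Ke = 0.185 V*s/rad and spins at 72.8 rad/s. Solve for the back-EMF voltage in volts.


V_emf = Ke * omega = 0.185*72.8 = 13.4680

13.4680 V


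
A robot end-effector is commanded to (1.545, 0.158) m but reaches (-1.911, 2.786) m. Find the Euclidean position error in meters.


dx = -1.911 - (1.545) = -3.4560, dy = 2.786 - (0.158) = 2.6280
err = sqrt(11.943936 + 6.906384) = 4.3417

4.3417 m


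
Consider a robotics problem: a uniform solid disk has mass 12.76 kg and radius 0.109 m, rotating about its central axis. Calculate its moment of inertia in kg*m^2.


I = (1/2)*m*R^2 = 0.5*12.76*0.109^2 = 0.0758

0.0758 kg*m^2


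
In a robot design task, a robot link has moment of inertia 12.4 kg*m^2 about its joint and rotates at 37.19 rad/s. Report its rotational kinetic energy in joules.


KE = (1/2)*I*omega^2 = 0.5*12.4*37.19^2 = 8575.1958

8575.1958 J


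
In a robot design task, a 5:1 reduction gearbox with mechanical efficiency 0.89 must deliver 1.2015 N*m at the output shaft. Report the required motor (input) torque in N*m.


tau_in = tau_out / (N * eta) = 1.2015 / (5 * 0.89) = 0.2700

0.2700 N*m


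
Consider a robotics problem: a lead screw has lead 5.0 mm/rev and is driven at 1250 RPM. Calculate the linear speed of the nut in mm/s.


v = lead * (RPM/60) = 5.0*1250/60 = 104.1667

104.1667 mm/s


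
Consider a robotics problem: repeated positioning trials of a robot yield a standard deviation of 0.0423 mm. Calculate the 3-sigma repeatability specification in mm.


repeatability = 3*sigma = 3*0.0423 = 0.1269

0.1269 mm


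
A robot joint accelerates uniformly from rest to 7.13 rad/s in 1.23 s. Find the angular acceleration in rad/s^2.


alpha = delta_omega / t = 7.13 / 1.23 = 5.7967

5.7967 rad/s^2


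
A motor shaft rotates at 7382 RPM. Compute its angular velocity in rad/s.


omega = 7382 * 2*pi/60 = 773.0412

773.0412 rad/s


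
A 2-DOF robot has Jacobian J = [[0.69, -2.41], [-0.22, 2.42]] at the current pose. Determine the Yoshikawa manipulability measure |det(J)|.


det(J) = 0.69*2.42 - (-2.41)*(-0.22) = 1.1396
|det(J)| = 1.1396

1.1396


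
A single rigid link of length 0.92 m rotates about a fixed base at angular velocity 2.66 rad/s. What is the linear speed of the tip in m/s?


v = L*omega = 0.92 * 2.66 = 2.4472

2.4472 m/s


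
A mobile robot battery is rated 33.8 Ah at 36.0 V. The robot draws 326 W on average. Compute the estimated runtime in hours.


E = 33.8*36.0 = 1216.8000 Wh
t = E/P = 1216.8000/326 = 3.7325

3.7325 hours


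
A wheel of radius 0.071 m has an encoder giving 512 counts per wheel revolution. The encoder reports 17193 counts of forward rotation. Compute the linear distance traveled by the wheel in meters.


revs = 17193/512 = 33.580078
d = revs * 2*pi*r = 33.580078 * 2*pi*0.071 = 14.9803

14.9803 m


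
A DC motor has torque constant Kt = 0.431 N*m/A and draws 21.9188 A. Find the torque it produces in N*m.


tau = Kt * I = 0.431*21.9188 = 9.4470

9.4470 N*m


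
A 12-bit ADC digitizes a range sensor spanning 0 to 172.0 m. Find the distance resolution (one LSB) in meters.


res = range / 2^n = 172.0/2^12 = 172.0/4096 = 0.0420

0.0420 m


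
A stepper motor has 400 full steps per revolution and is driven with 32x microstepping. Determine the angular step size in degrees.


step = 360/(400*32) = 360/12800 = 0.0281

0.0281 degrees


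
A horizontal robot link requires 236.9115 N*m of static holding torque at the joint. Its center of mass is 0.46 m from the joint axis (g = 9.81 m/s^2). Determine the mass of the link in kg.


m = tau / (g*L) = 236.9115 / (9.81 * 0.46) = 52.5000

52.5000 kg


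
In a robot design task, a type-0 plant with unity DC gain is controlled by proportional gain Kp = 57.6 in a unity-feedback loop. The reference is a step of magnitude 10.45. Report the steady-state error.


e_ss = R/(1 + Kp) = 10.45/(1 + 57.6) = 10.45/58.6000 = 0.1783

0.1783


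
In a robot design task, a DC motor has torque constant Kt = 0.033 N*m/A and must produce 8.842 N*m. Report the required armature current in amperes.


I = tau / Kt = 8.842/0.033 = 267.9394

267.9394 A


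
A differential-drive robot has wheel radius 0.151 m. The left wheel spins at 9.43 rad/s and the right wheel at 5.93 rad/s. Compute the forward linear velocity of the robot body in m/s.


v = r*(wR + wL)/2 = 0.151*(5.93 + 9.43)/2 = 1.1597

1.1597 m/s


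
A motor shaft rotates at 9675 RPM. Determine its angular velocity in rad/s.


omega = 9675 * 2*pi/60 = 1013.1636

1013.1636 rad/s


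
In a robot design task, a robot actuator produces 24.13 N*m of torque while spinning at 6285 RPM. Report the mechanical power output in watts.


omega = 6285 * 2*pi/60 = 658.163661 rad/s
P = tau * omega = 24.13 * 658.163661 = 15881.4891

15881.4891 W


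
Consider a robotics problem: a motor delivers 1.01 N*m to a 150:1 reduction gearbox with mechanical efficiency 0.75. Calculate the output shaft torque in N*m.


tau_out = tau_in * N * eta = 1.01 * 150 * 0.75 = 113.6250

113.6250 N*m


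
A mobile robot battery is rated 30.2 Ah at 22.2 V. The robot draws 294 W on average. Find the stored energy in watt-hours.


E = capacity * V = 30.2*22.2 = 670.4400

670.4400 Wh


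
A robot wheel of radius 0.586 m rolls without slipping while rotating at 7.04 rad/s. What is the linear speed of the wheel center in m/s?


v = omega * r = 7.04 * 0.586 = 4.1254

4.1254 m/s


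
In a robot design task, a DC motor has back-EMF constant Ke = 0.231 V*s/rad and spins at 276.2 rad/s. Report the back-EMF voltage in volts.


V_emf = Ke * omega = 0.231*276.2 = 63.8022

63.8022 V


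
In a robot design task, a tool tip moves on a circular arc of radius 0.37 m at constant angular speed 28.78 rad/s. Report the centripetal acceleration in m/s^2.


a_c = omega^2 * r = 28.78^2 * 0.37 = 306.4667

306.4667 m/s^2


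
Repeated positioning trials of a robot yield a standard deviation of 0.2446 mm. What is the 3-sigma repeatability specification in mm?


repeatability = 3*sigma = 3*0.2446 = 0.7338

0.7338 mm


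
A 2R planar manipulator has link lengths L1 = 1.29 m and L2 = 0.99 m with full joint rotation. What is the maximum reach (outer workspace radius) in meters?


r_max = L1 + L2 = 1.29 + 0.99 = 2.2800

2.2800 m


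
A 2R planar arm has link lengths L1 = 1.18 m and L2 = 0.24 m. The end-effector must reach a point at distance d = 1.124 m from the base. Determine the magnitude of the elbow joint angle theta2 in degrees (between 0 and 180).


cos(th2) = (d^2 - L1^2 - L2^2)/(2*L1*L2) = (1.124^2 - 1.18^2 - 0.24^2)/(2*1.18*0.24) = -0.32949153
th2 = acos(-0.32949153) = 109.2379 deg

109.2379 degrees


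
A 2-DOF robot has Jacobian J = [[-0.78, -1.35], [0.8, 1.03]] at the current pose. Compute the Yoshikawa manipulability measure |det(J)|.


det(J) = -0.78*1.03 - (-1.35)*(0.8) = 0.2766
|det(J)| = 0.2766

0.2766


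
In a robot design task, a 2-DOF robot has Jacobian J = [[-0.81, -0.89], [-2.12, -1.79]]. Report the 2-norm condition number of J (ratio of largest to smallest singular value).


JJ^T eigenvalues: trace(JJ^T) = 9.1467, det(JJ^T) = det(J)^2 = 0.19088161
s_max^2 = (9.1467 + sqrt(82.89859445))/2 = 9.12578326
s_min^2 = (9.1467 - sqrt(82.89859445))/2 = 0.02091674
kappa = s_max/s_min = sqrt(9.12578326/0.02091674) = 20.8876

20.8876


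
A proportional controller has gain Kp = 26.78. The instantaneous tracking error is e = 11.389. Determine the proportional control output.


u_P = Kp * e = 26.78 * 11.389 = 304.9974

304.9974


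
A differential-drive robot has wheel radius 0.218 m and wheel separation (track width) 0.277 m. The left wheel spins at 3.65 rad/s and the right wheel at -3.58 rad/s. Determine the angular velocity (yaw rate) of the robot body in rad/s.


omega = r*(wR - wL)/L = 0.218*(-3.58 - (3.65))/0.277 = -5.6900

-5.6900 rad/s


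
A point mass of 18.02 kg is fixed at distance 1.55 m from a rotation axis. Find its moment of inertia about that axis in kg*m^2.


I = m*r^2 = 18.02*1.55^2 = 43.2931

43.2931 kg*m^2


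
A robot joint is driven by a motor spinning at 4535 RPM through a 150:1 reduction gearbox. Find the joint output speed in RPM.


omega_joint = omega_motor / N = 4535 / 150 = 30.2333

30.2333 RPM


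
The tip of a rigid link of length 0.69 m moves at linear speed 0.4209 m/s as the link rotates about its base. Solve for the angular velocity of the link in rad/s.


omega = v / L = 0.4209 / 0.69 = 0.6100

0.6100 rad/s


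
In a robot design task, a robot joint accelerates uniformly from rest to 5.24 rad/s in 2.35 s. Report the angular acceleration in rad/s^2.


alpha = delta_omega / t = 5.24 / 2.35 = 2.2298

2.2298 rad/s^2


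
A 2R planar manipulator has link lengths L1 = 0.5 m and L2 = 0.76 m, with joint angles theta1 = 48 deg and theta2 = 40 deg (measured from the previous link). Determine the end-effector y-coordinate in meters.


y = L1*sin(th1) + L2*sin(th1+th2) = 0.5*sin(48 deg) + 0.76*sin(88 deg) = 1.1311

1.1311 m


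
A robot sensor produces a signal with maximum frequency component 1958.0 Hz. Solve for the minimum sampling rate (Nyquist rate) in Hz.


f_s,min = 2*f_max = 2*1958.0 = 3916.0000

3916.0000 Hz


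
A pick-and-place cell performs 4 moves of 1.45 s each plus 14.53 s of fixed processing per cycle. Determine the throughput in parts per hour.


T_cycle = 4*1.45 + 14.53 = 20.3300 s
rate = 3600/T = 177.0782

177.0782 parts/hour


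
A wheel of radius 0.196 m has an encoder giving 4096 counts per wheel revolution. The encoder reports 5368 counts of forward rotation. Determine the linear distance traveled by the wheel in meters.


revs = 5368/4096 = 1.310547
d = revs * 2*pi*r = 1.310547 * 2*pi*0.196 = 1.6139

1.6139 m


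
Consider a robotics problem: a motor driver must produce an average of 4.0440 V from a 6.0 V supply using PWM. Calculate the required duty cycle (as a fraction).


D = V_avg/V_supply = 4.0440/6.0 = 0.6740

0.6740


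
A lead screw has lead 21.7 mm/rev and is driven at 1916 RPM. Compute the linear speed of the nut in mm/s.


v = lead * (RPM/60) = 21.7*1916/60 = 692.9533

692.9533 mm/s


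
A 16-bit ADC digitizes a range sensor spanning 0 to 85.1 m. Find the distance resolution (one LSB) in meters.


res = range / 2^n = 85.1/2^16 = 85.1/65536 = 0.0013

0.0013 m


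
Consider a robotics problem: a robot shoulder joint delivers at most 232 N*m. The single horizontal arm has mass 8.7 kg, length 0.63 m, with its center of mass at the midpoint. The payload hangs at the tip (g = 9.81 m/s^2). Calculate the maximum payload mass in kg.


tau_arm = m_arm*g*(L/2) = 8.7*9.81*0.63/2 = 26.8843 N*m
tau_payload = tau_max - tau_arm = 232 - 26.8843 = 205.1157
m_payload = tau_payload / (g*L) = 205.1157 / (9.81*0.63) = 33.1886

33.1886 kg


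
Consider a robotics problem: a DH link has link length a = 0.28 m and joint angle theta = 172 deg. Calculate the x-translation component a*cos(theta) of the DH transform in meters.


a*cos(theta) = 0.28*cos(172 deg) = -0.2773

-0.2773 m


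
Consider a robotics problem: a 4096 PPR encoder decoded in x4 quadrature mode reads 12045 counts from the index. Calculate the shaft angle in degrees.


angle = counts * 360 / (PPR*4) = 12045 * 360 / 16384 = 264.6606

264.6606 degrees


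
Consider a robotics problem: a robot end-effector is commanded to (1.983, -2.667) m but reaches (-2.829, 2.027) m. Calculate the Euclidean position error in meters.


dx = -2.829 - (1.983) = -4.8120, dy = 2.027 - (-2.667) = 4.6940
err = sqrt(23.155344 + 22.033636) = 6.7223

6.7223 m


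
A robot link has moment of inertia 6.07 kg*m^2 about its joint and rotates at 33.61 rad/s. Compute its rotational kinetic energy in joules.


KE = (1/2)*I*omega^2 = 0.5*6.07*33.61^2 = 3428.4334

3428.4334 J


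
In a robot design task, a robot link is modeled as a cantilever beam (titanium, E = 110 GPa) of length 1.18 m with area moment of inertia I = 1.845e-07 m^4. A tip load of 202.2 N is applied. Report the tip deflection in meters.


delta = F*L^3/(3*E*I) = 202.2*1.18^3/(3*1.100e+11*1.845e-07)
      = 332.2210704/60885 = 0.0055

0.0055 m


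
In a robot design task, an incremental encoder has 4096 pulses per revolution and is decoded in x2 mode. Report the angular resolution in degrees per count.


resolution = 360 / (PPR * 2) = 360 / 8192 = 0.0439

0.0439 degrees


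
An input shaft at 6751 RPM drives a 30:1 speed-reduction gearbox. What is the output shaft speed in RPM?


omega_out = omega_in / N = 6751 / 30 = 225.0333

225.0333 RPM


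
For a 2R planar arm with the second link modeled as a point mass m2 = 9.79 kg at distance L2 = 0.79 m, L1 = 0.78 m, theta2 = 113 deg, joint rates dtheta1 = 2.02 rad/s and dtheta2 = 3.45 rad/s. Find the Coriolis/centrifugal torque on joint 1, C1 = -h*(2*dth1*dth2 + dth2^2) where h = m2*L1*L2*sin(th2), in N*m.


h = m2*L1*L2*sin(th2) = 9.79*0.78*0.79*sin(113 deg) = 5.553036
C1 = -h*(2*2.02*3.45 + 3.45^2) = -5.553036*25.8405 = -143.4932

-143.4932 N*m


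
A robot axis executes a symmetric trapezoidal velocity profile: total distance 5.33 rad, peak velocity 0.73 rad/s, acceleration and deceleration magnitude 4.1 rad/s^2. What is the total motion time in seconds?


t_acc = v/a = 0.73/4.1 = 0.178049 s
d_acc = v^2/(2a) = 0.064988 rad (each ramp)
d_cruise = 5.33 - 2*0.064988 = 5.200024 rad
t_cruise = 5.200024/0.73 = 7.123321 s
t_total = 2*0.178049 + 7.123321 = 7.4794

7.4794 s


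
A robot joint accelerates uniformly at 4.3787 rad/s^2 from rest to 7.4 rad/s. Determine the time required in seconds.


t = delta_omega / alpha = 7.4 / 4.3787 = 1.6900

1.6900 s


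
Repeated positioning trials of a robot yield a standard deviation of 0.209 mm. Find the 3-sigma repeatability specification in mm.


repeatability = 3*sigma = 3*0.209 = 0.6270

0.6270 mm


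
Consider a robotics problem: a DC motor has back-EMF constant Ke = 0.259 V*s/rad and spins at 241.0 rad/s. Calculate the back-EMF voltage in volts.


V_emf = Ke * omega = 0.259*241.0 = 62.4190

62.4190 V


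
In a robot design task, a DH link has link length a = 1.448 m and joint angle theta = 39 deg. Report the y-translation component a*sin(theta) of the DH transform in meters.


a*sin(theta) = 1.448*sin(39 deg) = 0.9113

0.9113 m


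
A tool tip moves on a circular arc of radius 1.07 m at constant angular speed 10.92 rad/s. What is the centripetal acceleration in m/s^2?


a_c = omega^2 * r = 10.92^2 * 1.07 = 127.5936

127.5936 m/s^2


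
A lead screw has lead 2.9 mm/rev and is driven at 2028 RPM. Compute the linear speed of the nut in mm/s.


v = lead * (RPM/60) = 2.9*2028/60 = 98.0200

98.0200 mm/s


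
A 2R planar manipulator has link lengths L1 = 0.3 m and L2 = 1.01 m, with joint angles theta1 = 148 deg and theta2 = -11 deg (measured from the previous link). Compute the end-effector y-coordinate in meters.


y = L1*sin(th1) + L2*sin(th1+th2) = 0.3*sin(148 deg) + 1.01*sin(137 deg) = 0.8478

0.8478 m


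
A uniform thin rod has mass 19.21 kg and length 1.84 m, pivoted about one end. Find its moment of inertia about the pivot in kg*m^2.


I = (1/3)*m*L^2 = (1/3)*19.21*1.84^2 = 21.6791

21.6791 kg*m^2


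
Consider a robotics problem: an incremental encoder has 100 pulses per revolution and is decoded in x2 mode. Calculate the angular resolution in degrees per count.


resolution = 360 / (PPR * 2) = 360 / 200 = 1.8000

1.8000 degrees


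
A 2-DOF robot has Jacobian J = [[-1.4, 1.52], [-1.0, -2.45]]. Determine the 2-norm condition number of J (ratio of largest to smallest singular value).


JJ^T eigenvalues: trace(JJ^T) = 11.2729, det(JJ^T) = det(J)^2 = 24.50250000
s_max^2 = (11.2729 + sqrt(29.06827441))/2 = 8.33220010
s_min^2 = (11.2729 - sqrt(29.06827441))/2 = 2.94069990
kappa = s_max/s_min = sqrt(8.33220010/2.94069990) = 1.6833

1.6833


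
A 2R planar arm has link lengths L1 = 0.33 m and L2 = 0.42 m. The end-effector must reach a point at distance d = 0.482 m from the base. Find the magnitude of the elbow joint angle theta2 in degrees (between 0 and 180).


cos(th2) = (d^2 - L1^2 - L2^2)/(2*L1*L2) = (0.482^2 - 0.33^2 - 0.42^2)/(2*0.33*0.42) = -0.19111111
th2 = acos(-0.19111111) = 101.0176 deg

101.0176 degrees


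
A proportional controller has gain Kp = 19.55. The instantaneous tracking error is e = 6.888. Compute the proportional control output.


u_P = Kp * e = 19.55 * 6.888 = 134.6604

134.6604


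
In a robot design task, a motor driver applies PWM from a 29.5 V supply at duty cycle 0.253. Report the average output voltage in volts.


V_avg = V_supply * D = 29.5*0.253 = 7.4635

7.4635 V


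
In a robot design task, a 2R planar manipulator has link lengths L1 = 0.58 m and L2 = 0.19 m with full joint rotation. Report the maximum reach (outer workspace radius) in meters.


r_max = L1 + L2 = 0.58 + 0.19 = 0.7700

0.7700 m


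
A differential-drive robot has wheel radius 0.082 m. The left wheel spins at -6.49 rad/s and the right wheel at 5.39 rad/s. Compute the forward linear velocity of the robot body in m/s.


v = r*(wR + wL)/2 = 0.082*(5.39 + -6.49)/2 = -0.0451

-0.0451 m/s


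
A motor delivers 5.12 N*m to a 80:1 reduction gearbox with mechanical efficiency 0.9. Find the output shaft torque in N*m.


tau_out = tau_in * N * eta = 5.12 * 80 * 0.9 = 368.6400

368.6400 N*m


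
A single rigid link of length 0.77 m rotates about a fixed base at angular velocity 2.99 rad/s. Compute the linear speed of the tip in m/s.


v = L*omega = 0.77 * 2.99 = 2.3023

2.3023 m/s


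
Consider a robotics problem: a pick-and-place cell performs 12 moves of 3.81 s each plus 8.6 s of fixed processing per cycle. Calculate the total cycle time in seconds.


T = 12*3.81 + 8.6 = 54.3200

54.3200 s
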